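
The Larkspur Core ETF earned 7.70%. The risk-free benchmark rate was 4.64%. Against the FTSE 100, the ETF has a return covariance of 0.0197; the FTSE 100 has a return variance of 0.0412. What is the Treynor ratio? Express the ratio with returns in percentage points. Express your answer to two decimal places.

β = Cov / Var = 0.0197 / 0.0412 = 0.4782
Treynor = (Rp − Rf) / β = (7.70% − 4.64%) / 0.4782 = 3.06 / 0.4782 = 6.3990

6.40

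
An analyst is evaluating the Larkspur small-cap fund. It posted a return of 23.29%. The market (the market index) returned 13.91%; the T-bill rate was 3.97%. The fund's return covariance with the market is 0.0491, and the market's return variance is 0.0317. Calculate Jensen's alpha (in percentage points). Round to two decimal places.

β = Cov / Var = 0.0491 / 0.0317 = 1.5489
E[R] = Rf + β(Rm − Rf) = 3.97% + 1.5489 × (13.91% − 3.97%) = 19.3661%
α = Rp − E[R] = 23.29% − 19.3661% = 3.9239

3.92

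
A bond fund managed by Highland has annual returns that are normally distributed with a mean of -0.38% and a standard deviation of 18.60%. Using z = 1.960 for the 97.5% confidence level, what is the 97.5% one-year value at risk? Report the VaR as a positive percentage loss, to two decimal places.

36.84

VaR (as % loss) = −(μ − z·σ) = −(-0.38% − 1.960 × 18.60%) = −(-36.8360%) = 36.8360%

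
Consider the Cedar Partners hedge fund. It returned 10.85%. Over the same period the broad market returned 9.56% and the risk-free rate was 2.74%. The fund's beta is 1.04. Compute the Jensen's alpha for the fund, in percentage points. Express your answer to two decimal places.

1.02

CAPM expected return = Rf + β(Rm − Rf) = 2.74% + 1.04 × (9.56% − 2.74%) = 2.74 + 1.04 × 6.82 = 9.8328%
Jensen's α = Rp − E[R] = 10.85% − 9.8328% = 1.0172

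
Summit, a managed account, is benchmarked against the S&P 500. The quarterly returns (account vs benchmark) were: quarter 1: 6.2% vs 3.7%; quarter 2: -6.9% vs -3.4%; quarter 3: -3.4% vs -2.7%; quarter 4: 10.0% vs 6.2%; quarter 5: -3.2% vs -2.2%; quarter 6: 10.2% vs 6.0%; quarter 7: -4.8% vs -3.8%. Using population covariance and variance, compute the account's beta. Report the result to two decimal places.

1.61

r̄p = 1.1571%,  r̄m = 0.5429%
Cov = Σ(rp − r̄p)(rm − r̄m) / 7 = 28.5233
Var(rm) = Σ(rm − r̄m)² / 7 = 17.7424
β = Cov / Var = 28.5233 / 17.7424 = 1.6076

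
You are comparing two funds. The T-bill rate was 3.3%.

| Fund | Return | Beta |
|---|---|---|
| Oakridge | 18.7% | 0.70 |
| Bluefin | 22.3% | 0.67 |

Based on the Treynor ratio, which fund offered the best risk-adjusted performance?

Bluefin

Oakridge: Treynor = (18.7% − 3.3%) / 0.70 = 22.000
Bluefin: Treynor = (22.3% − 3.3%) / 0.67 = 28.358
Highest: Bluefin (28.358).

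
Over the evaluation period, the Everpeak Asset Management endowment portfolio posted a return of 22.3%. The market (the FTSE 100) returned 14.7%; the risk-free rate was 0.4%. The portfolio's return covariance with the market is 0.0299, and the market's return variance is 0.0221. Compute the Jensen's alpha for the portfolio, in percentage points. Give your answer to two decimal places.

2.55

β = Cov / Var = 0.0299 / 0.0221 = 1.3529
E[R] = Rf + β(Rm − Rf) = 0.4% + 1.3529 × (14.7% − 0.4%) = 19.7465%
α = Rp − E[R] = 22.3% − 19.7465% = 2.5535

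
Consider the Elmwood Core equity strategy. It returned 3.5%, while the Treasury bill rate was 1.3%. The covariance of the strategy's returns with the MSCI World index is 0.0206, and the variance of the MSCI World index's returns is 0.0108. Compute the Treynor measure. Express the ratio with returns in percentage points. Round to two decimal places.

1.15

β = Cov / Var = 0.0206 / 0.0108 = 1.9074
Treynor = (Rp − Rf) / β = (3.5% − 1.3%) / 1.9074 = 2.20 / 1.9074 = 1.1534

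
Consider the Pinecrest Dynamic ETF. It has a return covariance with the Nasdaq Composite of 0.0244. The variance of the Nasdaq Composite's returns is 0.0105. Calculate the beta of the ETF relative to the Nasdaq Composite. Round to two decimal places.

2.32

β = Cov(Rp, Rm) / Var(Rm) = 0.0244 / 0.0105 = 2.3238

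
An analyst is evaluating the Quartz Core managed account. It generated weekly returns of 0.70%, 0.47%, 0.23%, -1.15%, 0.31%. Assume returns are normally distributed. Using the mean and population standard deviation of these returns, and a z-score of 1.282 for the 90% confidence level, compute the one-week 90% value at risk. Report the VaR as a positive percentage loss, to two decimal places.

0.72

r̄ = (0.7 + 0.47 + 0.23 − 1.15 + 0.31) / 5 = 0.560 / 5 = 0.1120%
Σ(r − r̄)² = 2.1197; population σ = √(2.1197/5) = 0.6511%
VaR = −(r̄ − z·σ) = −(0.1120 − 1.282 × 0.6511) = −(-0.7227) = 0.7227%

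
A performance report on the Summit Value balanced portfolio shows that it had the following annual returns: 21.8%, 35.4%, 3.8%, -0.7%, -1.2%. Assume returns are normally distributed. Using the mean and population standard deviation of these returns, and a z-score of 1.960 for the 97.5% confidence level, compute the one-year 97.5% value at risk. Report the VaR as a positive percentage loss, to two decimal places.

r̄ = (21.8 + 35.4 + 3.8 − 0.7 − 1.2) / 5 = 59.10 / 5 = 11.8200%
Σ(r − r̄)² = (21.8 − 11.8200)² + (35.4 − 11.8200)² + … = 1046.2080
population σ = √(1046.2080 / 5) = √209.2416 = 14.4652%
VaR = −(r̄ − z·σ) = −(11.8200 − 1.960 × 14.4652) = −(-16.5318) = 16.5318%

16.53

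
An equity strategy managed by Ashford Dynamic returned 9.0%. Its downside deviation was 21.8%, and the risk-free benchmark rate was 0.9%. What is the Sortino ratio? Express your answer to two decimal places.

Sortino = (Rp − Rf) / σd = (9.0% − 0.9%) / 21.8% = 8.10% / 21.8% = 0.3716

0.37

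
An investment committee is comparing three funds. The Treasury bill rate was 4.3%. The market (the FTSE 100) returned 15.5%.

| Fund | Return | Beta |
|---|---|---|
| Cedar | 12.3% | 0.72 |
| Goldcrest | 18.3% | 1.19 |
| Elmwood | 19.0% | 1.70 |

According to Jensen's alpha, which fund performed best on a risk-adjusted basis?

Goldcrest

Cedar: α = 12.3% − [4.3% + 0.72 × (15.5% − 4.3%)] = -0.064
Goldcrest: α = 18.3% − [4.3% + 1.19 × (15.5% − 4.3%)] = 0.672
Elmwood: α = 19.0% − [4.3% + 1.70 × (15.5% − 4.3%)] = -4.340
Highest: Goldcrest (0.672).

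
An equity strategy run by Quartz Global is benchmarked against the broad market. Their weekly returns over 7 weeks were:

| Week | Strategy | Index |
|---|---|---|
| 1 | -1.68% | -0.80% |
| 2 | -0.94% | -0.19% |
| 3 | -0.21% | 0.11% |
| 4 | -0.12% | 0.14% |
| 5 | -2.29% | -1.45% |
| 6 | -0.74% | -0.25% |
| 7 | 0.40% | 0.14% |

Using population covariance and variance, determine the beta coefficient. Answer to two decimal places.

r̄p = -0.7971%,  r̄m = -0.3286%
Cov = Σ(rp − r̄p)(rm − r̄m) / 7 = 0.4587
Var(rm) = Σ(rm − r̄m)² / 7 = 0.3052
β = Cov / Var = 0.4587 / 0.3052 = 1.5029

1.50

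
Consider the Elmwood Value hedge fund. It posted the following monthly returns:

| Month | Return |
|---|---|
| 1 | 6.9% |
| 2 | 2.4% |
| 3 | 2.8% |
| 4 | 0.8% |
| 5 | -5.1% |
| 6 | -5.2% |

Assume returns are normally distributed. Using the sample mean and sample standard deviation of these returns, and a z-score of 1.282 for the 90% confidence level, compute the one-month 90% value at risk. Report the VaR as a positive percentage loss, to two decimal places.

r̄ = (6.9 + 2.4 + 2.8 + 0.8 − 5.1 − 5.2) / 6 = 0.4333%
Σ(r − r̄)² = 113.7733; sample σ = √(113.7733/5) = 4.7702%
VaR = −(r̄ − z·σ) = −(0.4333 − 1.282 × 4.7702) = −(-5.6821) = 5.6821%

5.68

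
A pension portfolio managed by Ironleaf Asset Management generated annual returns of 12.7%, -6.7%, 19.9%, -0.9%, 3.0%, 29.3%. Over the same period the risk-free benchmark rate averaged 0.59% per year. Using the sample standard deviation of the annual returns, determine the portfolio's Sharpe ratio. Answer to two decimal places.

μ = (12.7 − 6.7 + 19.9 − 0.9 + 3 + 29.3) / 6 = 57.30 / 6 = 9.5500%
Sample σ = √[Σ(r − μ)² / 5] = √[923.2750 / 5] = √184.6550 = 13.5888%
Sharpe = (μ − rf) / σ = (9.5500 − 0.59) / 13.5888 = 8.9600 / 13.5888 = 0.6594

0.66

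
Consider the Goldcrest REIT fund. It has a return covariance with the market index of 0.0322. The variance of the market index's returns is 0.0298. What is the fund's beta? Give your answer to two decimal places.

β = Cov(Rp, Rm) / Var(Rm) = 0.0322 / 0.0298 = 1.0805

1.08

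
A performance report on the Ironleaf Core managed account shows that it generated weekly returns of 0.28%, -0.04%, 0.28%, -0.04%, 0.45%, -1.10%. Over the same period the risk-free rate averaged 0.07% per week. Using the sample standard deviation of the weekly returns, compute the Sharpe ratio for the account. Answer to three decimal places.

μ = (0.28 − 0.04 + 0.28 − 0.04 + 0.45 − 1.1) / 6 = -0.170 / 6 = -0.0283%
Σ(r − μ)² = (0.28 − (-0.0283))² + (-0.04 − (-0.0283))² + … = 1.5677
σ = √[1.5677 / 5] = 0.5599%
Sharpe = (μ − rf) / σ = (-0.0283 − 0.07) / 0.5599 = -0.0983 / 0.5599 = -0.1756

-0.176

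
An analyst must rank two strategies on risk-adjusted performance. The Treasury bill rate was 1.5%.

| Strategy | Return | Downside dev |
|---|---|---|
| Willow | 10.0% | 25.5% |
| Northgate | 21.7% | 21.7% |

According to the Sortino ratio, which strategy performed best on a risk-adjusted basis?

Willow: Sortino ratio = (10.0% − 1.5%) / 25.5% = 0.333
Northgate: Sortino ratio = (21.7% − 1.5%) / 21.7% = 0.931
Highest: Northgate (0.931).

Northgate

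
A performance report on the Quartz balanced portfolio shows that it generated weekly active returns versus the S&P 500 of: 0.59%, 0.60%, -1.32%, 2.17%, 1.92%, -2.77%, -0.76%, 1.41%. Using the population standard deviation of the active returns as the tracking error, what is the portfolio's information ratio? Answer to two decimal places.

Mean return r̄ = 1.840 / 8 = 0.2300%
Population σ = √[Σ(r − r̄)² / 8] = √[20.6612 / 8] = √2.5827 = 1.6071%
IR = r̄ / tracking error = 0.2300 / 1.6071 = 0.1431

0.14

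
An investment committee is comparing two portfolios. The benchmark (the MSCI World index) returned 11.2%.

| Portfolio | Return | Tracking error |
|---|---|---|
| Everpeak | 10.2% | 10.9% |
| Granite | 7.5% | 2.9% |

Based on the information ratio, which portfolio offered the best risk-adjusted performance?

Everpeak

Everpeak: IR = (10.2% − 11.2%) / 10.9% = -0.092
Granite: IR = (7.5% − 11.2%) / 2.9% = -1.276
Highest: Everpeak (-0.092).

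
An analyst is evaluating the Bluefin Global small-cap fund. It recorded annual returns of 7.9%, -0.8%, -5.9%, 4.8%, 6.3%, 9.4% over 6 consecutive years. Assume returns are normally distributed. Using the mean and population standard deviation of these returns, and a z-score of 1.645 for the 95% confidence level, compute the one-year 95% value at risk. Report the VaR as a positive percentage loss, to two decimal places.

r̄ = (7.9 − 0.8 − 5.9 + 4.8 + 6.3 + 9.4) / 6 = 21.70 / 6 = 3.6167%
Σ(r − r̄)² = 170.4683; population σ = √(170.4683/6) = 5.3302%
VaR = −(r̄ − z·σ) = −(3.6167 − 1.645 × 5.3302) = −(-5.1515) = 5.1515%

5.15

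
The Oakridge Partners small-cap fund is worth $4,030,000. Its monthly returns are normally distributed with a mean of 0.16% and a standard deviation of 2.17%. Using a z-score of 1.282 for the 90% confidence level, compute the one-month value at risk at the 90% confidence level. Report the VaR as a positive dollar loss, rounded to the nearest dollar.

Return at the 90% tail: μ − z·σ = 0.16% − 1.282 × 2.17% = 0.16 − 2.78194 = -2.62194%
VaR = −(-2.62194%) × $4,030,000 = 2.62194% × $4,030,000 = $105,664

$105,664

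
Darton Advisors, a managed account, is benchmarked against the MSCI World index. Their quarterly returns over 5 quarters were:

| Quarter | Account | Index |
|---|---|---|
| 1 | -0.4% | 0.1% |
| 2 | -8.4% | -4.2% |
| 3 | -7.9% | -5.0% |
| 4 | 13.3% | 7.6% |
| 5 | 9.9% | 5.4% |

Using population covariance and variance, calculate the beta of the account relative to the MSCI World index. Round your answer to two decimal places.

1.77

r̄p = 1.3000%,  r̄m = 0.7800%
Cov = Σ(rp − r̄p)(rm − r̄m) / 5 = 44.8420
Var(rm) = Σ(rm − r̄m)² / 5 = 25.3056
β = Cov / Var = 44.8420 / 25.3056 = 1.7720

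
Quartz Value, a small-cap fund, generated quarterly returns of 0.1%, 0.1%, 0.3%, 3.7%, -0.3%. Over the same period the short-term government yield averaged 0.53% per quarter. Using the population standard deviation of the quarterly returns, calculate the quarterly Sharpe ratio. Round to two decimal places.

0.17

r̄ = (0.1 + 0.1 + 0.3 + 3.7 − 0.3) / 5 = 3.90 / 5 = 0.7800%
Population σ = √[Σ(r − r̄)² / 5] = √[10.8480 / 5] = √2.1696 = 1.4730%
Sharpe = (r̄ − rf) / σ = (0.7800 − 0.53) / 1.4730 = 0.2500 / 1.4730 = 0.1697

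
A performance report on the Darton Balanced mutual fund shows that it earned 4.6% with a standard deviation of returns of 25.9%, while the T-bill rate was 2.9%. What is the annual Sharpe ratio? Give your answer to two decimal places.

0.07

Sharpe = (Rp − Rf) / σp = (4.6% − 2.9%) / 25.9% = 1.70% / 25.9% = 0.0656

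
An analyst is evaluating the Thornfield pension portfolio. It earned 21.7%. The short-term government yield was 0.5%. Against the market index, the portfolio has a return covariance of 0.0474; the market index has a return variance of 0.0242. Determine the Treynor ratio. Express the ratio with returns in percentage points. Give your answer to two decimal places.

10.82

β = Cov / Var = 0.0474 / 0.0242 = 1.9587
Treynor = (Rp − Rf) / β = (21.7% − 0.5%) / 1.9587 = 21.20 / 1.9587 = 10.8235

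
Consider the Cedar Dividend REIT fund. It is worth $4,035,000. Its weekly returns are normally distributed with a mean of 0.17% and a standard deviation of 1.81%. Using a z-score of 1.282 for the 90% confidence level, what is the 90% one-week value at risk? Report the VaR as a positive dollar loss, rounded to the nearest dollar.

Return at the 90% tail: μ − z·σ = 0.17% − 1.282 × 1.81% = 0.17 − 2.32042 = -2.15042%
VaR = −(-2.15042%) × $4,035,000 = 2.15042% × $4,035,000 = $86,769

$86,769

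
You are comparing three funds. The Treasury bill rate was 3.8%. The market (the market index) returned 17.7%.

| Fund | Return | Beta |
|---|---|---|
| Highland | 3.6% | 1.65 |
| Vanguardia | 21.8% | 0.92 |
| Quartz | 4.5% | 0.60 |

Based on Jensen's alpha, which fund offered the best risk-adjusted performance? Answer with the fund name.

Highland: α = 3.6% − [3.8% + 1.65 × (17.7% − 3.8%)] = -23.135
Vanguardia: α = 21.8% − [3.8% + 0.92 × (17.7% − 3.8%)] = 5.212
Quartz: α = 4.5% − [3.8% + 0.60 × (17.7% − 3.8%)] = -7.640
Highest: Vanguardia (5.212).

Vanguardia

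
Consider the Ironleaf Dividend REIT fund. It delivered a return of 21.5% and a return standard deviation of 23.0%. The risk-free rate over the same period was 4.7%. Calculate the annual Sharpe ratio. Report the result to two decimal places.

0.73

Sharpe = (Rp − Rf) / σp = (21.5% − 4.7%) / 23.0% = 16.80% / 23.0% = 0.7304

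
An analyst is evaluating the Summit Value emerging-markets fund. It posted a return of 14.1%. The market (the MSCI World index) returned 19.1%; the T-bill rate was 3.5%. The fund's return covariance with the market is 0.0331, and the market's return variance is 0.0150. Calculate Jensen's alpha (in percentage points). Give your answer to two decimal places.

β = Cov / Var = 0.0331 / 0.0150 = 2.2067
E[R] = Rf + β(Rm − Rf) = 3.5% + 2.2067 × (19.1% − 3.5%) = 37.9245%
α = Rp − E[R] = 14.1% − 37.9245% = -23.8245

-23.82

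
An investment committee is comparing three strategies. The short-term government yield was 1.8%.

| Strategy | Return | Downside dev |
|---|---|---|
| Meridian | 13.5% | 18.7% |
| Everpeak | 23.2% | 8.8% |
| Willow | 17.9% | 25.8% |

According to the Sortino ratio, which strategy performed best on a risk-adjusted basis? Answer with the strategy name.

Everpeak

Meridian: Sortino ratio = (13.5% − 1.8%) / 18.7% = 0.626
Everpeak: Sortino ratio = (23.2% − 1.8%) / 8.8% = 2.432
Willow: Sortino ratio = (17.9% − 1.8%) / 25.8% = 0.624
Highest: Everpeak (2.432).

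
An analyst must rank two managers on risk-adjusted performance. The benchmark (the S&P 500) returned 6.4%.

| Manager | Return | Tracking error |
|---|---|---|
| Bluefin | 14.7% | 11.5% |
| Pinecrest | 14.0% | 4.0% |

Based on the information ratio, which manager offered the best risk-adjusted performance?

Bluefin: IR = (14.7% − 6.4%) / 11.5% = 0.722
Pinecrest: IR = (14.0% − 6.4%) / 4.0% = 1.900
Highest: Pinecrest (1.900).

Pinecrest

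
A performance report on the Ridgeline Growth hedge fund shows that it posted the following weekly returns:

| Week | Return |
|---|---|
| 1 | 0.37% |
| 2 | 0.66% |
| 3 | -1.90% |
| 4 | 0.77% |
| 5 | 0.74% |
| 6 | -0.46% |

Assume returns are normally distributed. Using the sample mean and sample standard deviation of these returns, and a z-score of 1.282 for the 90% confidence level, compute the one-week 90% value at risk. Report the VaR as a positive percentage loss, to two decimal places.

1.32

r̄ = (0.37 + 0.66 − 1.9 + 0.77 + 0.74 − 0.46) / 6 = 0.180 / 6 = 0.0300%
Sample std dev = √[5.5292 / 5] = 1.0516%
VaR = −(r̄ − z·σ) = −(0.0300 − 1.282 × 1.0516) = −(-1.3182) = 1.3182%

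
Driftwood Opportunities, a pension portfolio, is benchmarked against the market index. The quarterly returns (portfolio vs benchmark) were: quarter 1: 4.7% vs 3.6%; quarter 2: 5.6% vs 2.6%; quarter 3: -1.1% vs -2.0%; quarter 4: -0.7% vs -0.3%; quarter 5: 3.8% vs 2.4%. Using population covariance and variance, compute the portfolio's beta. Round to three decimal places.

1.272

r̄p = 2.4600%,  r̄m = 1.2600%
Cov = Σ(rp − r̄p)(rm − r̄m) / 5 = 5.5024
Var(rm) = Σ(rm − r̄m)² / 5 = 4.3264
β = Cov / Var = 5.5024 / 4.3264 = 1.2718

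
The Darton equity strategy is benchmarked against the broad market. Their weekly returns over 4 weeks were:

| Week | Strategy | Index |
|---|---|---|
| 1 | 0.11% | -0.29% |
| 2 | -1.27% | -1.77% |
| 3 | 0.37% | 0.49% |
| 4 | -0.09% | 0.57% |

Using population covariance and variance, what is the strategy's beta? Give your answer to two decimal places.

0.60

r̄p = -0.2200%,  r̄m = -0.2500%
Cov = Σ(rp − r̄p)(rm − r̄m) / 4 = 0.5315
Var(rm) = Σ(rm − r̄m)² / 4 = 0.8830
β = Cov / Var = 0.5315 / 0.8830 = 0.6019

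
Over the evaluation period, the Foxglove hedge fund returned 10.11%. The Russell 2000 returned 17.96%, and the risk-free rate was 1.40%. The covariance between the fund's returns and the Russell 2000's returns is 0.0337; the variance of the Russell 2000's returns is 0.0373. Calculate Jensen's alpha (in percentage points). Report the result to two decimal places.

β = Cov / Var = 0.0337 / 0.0373 = 0.9035
E[R] = Rf + β(Rm − Rf) = 1.40% + 0.9035 × (17.96% − 1.40%) = 16.3620%
α = Rp − E[R] = 10.11% − 16.3620% = -6.2520

-6.25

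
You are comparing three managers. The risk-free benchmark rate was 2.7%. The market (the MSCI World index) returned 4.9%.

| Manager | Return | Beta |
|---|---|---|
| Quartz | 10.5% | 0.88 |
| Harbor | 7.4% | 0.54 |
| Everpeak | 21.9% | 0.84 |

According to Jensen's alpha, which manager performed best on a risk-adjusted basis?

Quartz: α = 10.5% − [2.7% + 0.88 × (4.9% − 2.7%)] = 5.864
Harbor: α = 7.4% − [2.7% + 0.54 × (4.9% − 2.7%)] = 3.512
Everpeak: α = 21.9% − [2.7% + 0.84 × (4.9% − 2.7%)] = 17.352
Highest: Everpeak (17.352).

Everpeak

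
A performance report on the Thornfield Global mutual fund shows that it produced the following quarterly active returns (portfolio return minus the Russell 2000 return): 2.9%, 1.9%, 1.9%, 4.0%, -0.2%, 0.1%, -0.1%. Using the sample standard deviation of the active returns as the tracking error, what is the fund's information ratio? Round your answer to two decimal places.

r̄ = (2.9 + 1.9 + 1.9 + 4 − 0.2 + 0.1 − 0.1) / 7 = 10.50 / 7 = 1.5000%
Sample std dev = √[15.9400 / 6] = 1.6299%
IR = r̄ / tracking error = 1.5000 / 1.6299 = 0.9203

0.92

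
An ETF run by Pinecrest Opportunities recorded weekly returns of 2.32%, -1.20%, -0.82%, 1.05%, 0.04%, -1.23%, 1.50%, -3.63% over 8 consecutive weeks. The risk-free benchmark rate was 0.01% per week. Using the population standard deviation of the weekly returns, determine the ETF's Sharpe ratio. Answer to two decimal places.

-0.14

Mean return r̄ = -1.970 / 8 = -0.2463%
Population σ = √[Σ(r − r̄)² / 8] = √[25.0536 / 8] = √3.1317 = 1.7697%
Sharpe = (r̄ − rf) / σ = (-0.2463 − 0.01) / 1.7697 = -0.2563 / 1.7697 = -0.1448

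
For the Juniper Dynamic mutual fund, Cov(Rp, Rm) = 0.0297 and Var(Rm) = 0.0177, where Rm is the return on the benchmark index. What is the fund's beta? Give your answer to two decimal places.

β = Cov(Rp, Rm) / Var(Rm) = 0.0297 / 0.0177 = 1.6780

1.68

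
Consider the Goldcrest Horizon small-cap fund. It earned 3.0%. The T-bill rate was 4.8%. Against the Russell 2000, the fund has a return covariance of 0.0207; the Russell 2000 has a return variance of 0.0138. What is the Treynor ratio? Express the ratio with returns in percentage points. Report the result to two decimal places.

-1.20

β = Cov / Var = 0.0207 / 0.0138 = 1.5000
Treynor = (Rp − Rf) / β = (3.0% − 4.8%) / 1.5000 = -1.80 / 1.5000 = -1.2000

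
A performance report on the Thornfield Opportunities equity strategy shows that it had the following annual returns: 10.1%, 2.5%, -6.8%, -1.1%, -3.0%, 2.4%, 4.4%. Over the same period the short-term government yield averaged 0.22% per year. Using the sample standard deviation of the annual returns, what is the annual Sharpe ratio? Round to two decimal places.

r̄ = (10.1 + 2.5 − 6.8 − 1.1 − 3 + 2.4 + 4.4) / 7 = 1.2143%
Σ(r − r̄)² = (10.1 − 1.2143)² + (2.5 − 1.2143)² + (-6.8 − 1.2143)² + … = 179.5086
σ = √[179.5086 / 6] = 5.4697%
Sharpe = (r̄ − rf) / σ = (1.2143 − 0.22) / 5.4697 = 0.9943 / 5.4697 = 0.1818

0.18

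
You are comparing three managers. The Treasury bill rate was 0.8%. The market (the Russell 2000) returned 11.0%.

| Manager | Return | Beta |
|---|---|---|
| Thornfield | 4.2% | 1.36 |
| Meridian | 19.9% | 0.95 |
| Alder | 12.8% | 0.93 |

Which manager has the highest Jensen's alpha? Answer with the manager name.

Meridian

Thornfield: α = 4.2% − [0.8% + 1.36 × (11.0% − 0.8%)] = -10.472
Meridian: α = 19.9% − [0.8% + 0.95 × (11.0% − 0.8%)] = 9.410
Alder: α = 12.8% − [0.8% + 0.93 × (11.0% − 0.8%)] = 2.514
Highest: Meridian (9.410).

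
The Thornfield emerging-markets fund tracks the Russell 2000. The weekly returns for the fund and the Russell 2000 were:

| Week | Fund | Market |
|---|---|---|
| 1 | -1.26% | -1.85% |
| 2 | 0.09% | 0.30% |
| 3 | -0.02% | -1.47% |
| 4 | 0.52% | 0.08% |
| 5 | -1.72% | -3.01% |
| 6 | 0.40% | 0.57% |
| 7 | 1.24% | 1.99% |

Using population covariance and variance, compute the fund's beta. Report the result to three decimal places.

r̄p = -0.1071%,  r̄m = -0.4843%
Cov = Σ(rp − r̄p)(rm − r̄m) / 7 = 1.4198
Var(rm) = Σ(rm − r̄m)² / 7 = 2.4833
β = Cov / Var = 1.4198 / 2.4833 = 0.5717

0.572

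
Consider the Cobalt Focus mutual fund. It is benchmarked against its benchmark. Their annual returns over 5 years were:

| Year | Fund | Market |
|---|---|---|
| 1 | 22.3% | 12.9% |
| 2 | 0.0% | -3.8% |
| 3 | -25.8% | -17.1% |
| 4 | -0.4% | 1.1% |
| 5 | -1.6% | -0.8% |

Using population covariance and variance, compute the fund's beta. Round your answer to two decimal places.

r̄p = -1.1000%,  r̄m = -1.5400%
Cov = Σ(rp − r̄p)(rm − r̄m) / 5 = 144.2440
Var(rm) = Σ(rm − r̄m)² / 5 = 92.6504
β = Cov / Var = 144.2440 / 92.6504 = 1.5569

1.56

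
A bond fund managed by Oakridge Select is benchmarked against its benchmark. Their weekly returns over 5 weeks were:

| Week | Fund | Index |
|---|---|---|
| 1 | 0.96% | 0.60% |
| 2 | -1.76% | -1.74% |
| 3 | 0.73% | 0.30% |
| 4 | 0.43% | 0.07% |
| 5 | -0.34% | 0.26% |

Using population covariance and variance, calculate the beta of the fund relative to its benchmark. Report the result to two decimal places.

1.09

r̄p = 0.0040%,  r̄m = -0.1020%
Cov = Σ(rp − r̄p)(rm − r̄m) / 5 = 0.7602
Var(rm) = Σ(rm − r̄m)² / 5 = 0.6996
β = Cov / Var = 0.7602 / 0.6996 = 1.0866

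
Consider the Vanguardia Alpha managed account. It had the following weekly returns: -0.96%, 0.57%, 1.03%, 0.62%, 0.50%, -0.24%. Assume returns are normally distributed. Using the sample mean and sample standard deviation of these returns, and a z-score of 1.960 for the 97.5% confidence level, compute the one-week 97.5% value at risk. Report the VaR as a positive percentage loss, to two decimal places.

1.16

μ = (-0.96 + 0.57 + 1.03 + 0.62 + 0.5 − 0.24) / 6 = 1.520 / 6 = 0.2533%
Σ(r − μ)² = (-0.96 − 0.2533)² + (0.57 − 0.2533)² + … = 2.6143
sample σ = √(2.6143 / 5) = √0.5229 = 0.7231%
VaR = −(μ − z·σ) = −(0.2533 − 1.960 × 0.7231) = −(-1.1640) = 1.1640%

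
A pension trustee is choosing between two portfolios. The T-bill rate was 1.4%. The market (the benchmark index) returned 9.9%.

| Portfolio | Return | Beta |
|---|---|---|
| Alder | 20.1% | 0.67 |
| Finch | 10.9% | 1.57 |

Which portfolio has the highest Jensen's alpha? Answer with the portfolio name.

Alder

Alder: α = 20.1% − [1.4% + 0.67 × (9.9% − 1.4%)] = 13.005
Finch: α = 10.9% − [1.4% + 1.57 × (9.9% − 1.4%)] = -3.845
Highest: Alder (13.005).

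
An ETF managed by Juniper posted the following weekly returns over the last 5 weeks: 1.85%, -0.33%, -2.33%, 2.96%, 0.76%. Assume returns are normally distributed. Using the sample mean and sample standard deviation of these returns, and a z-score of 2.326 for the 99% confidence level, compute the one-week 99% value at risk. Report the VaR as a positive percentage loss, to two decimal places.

Mean return r̄ = 2.910 / 5 = 0.5820%
Σ(r − r̄)² = (1.85 − 0.5820)² + (-0.33 − 0.5820)² + (-2.33 − 0.5820)² + … = 16.6059
σ = √[16.6059 / 4] = 2.0375%
VaR = −(r̄ − z·σ) = −(0.5820 − 2.326 × 2.0375) = −(-4.1572) = 4.1572%

4.16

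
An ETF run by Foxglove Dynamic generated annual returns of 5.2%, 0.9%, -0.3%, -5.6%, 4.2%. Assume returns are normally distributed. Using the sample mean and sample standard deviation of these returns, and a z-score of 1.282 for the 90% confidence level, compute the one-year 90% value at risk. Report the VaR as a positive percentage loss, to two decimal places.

μ = (5.2 + 0.9 − 0.3 − 5.6 + 4.2) / 5 = 0.8800%
Σ(r − μ)² = (5.2 − 0.8800)² + (0.9 − 0.8800)² + (-0.3 − 0.8800)² + … = 73.0680
σ = √[73.0680 / 4] = 4.2740%
VaR = −(μ − z·σ) = −(0.8800 − 1.282 × 4.2740) = −(-4.5993) = 4.5993%

4.60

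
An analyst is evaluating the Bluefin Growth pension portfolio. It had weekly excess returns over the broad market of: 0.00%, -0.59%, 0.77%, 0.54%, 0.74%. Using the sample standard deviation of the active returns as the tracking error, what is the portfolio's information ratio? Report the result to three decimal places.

Mean return μ = 1.460 / 5 = 0.2920%
Σ(r − μ)² = (0 − 0.2920)² + (-0.59 − 0.2920)² + (0.77 − 0.2920)² + … = 1.3539
σ = √[1.3539 / 4] = 0.5818%
IR = μ / tracking error = 0.2920 / 0.5818 = 0.5019

0.502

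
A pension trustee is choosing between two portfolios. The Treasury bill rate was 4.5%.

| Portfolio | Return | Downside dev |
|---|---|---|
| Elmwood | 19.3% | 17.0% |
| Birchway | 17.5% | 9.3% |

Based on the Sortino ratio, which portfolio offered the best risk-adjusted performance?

Birchway

Elmwood: Sortino ratio = (19.3% − 4.5%) / 17.0% = 0.871
Birchway: Sortino ratio = (17.5% − 4.5%) / 9.3% = 1.398
Highest: Birchway (1.398).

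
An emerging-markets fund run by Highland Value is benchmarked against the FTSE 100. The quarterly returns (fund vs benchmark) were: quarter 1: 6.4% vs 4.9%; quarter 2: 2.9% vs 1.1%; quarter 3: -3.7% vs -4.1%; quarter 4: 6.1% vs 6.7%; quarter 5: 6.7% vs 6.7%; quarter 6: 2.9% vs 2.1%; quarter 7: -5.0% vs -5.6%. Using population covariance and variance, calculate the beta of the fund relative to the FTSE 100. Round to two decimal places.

r̄p = 2.3286%,  r̄m = 1.6857%
Cov = Σ(rp − r̄p)(rm − r̄m) / 7 = 20.2990
Var(rm) = Σ(rm − r̄m)² / 7 = 21.0984
β = Cov / Var = 20.2990 / 21.0984 = 0.9621

0.96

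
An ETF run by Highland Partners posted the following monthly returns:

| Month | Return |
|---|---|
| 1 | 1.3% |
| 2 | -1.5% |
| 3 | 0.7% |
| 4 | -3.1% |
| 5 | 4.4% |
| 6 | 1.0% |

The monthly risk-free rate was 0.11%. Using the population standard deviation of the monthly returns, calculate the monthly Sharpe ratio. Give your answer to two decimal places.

0.15

r̄ = (1.3 − 1.5 + 0.7 − 3.1 + 4.4 + 1) / 6 = 0.4667%
Σ(r − r̄)² = 33.0933; population σ = √(33.0933/6) = 2.3485%
Sharpe = (r̄ − rf) / σ = (0.4667 − 0.11) / 2.3485 = 0.3567 / 2.3485 = 0.1519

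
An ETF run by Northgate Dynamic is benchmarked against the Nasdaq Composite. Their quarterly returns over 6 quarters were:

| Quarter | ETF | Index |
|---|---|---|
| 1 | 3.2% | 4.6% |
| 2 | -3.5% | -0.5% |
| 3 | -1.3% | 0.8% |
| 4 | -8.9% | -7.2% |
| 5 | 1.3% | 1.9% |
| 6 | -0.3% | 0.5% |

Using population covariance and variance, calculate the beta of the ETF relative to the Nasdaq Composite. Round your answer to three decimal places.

1.055

r̄p = -1.5833%,  r̄m = 0.0167%
Cov = Σ(rp − r̄p)(rm − r̄m) / 6 = 13.6647
Var(rm) = Σ(rm − r̄m)² / 6 = 12.9581
β = Cov / Var = 13.6647 / 12.9581 = 1.0545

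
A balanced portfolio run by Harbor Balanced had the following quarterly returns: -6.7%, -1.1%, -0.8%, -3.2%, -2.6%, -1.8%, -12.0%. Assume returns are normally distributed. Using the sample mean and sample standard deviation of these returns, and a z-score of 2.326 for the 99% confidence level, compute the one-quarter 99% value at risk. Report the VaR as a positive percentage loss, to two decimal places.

Mean return r̄ = -28.20 / 7 = -4.0286%
Σ(r − r̄)² = (-6.7 − (-4.0286))² + (-1.1 − (-4.0286))² + (-0.8 − (-4.0286))² + … = 97.3743
σ = √[97.3743 / 6] = 4.0285%
VaR = −(r̄ − z·σ) = −(-4.0286 − 2.326 × 4.0285) = −(-13.3989) = 13.3989%

13.40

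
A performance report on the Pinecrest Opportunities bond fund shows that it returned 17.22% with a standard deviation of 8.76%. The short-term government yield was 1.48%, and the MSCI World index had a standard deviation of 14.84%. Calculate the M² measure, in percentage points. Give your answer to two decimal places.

Sharpe = (Rp − Rf) / σp = (17.22% − 1.48%) / 8.76% = 1.7968
M² = Rf + Sharpe × σm = 1.48% + 1.7968 × 14.84% = 28.1445%

28.14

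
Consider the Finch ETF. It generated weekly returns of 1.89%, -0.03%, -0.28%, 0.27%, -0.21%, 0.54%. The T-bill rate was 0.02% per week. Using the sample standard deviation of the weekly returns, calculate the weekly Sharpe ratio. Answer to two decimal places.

Mean return r̄ = 2.180 / 6 = 0.3633%
Σ(r − r̄)² = 3.2679; sample σ = √(3.2679/5) = 0.8084%
Sharpe = (r̄ − rf) / σ = (0.3633 − 0.02) / 0.8084 = 0.3433 / 0.8084 = 0.4247

0.42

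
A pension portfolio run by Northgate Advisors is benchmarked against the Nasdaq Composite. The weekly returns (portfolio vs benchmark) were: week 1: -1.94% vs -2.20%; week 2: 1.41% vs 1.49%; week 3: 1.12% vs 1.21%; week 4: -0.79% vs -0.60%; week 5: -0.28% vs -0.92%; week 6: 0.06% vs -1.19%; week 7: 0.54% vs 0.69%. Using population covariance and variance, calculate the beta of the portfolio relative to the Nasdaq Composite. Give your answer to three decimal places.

r̄p = 0.0171%,  r̄m = -0.2171%
Cov = Σ(rp − r̄p)(rm − r̄m) / 7 = 1.2547
Var(rm) = Σ(rm − r̄m)² / 7 = 1.6132
β = Cov / Var = 1.2547 / 1.6132 = 0.7778

0.778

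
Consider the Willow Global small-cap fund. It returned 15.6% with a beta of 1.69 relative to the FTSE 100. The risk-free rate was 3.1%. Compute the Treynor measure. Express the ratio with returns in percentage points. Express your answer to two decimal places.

Treynor = (Rp − Rf) / β = (15.6% − 3.1%) / 1.69 = 12.50 / 1.69 = 7.3964

7.40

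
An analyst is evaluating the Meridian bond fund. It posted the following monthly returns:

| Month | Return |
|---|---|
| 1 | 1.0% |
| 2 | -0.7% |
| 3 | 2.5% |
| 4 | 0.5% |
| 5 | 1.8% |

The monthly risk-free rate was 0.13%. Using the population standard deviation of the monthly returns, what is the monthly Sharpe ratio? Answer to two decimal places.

0.81

r̄ = (1 − 0.7 + 2.5 + 0.5 + 1.8) / 5 = 5.10 / 5 = 1.0200%
Σ(r − r̄)² = 6.0280; population σ = √(6.0280/5) = 1.0980%
Sharpe = (r̄ − rf) / σ = (1.0200 − 0.13) / 1.0980 = 0.8900 / 1.0980 = 0.8106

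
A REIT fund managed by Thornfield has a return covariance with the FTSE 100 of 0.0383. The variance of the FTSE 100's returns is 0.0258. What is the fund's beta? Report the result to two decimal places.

β = Cov(Rp, Rm) / Var(Rm) = 0.0383 / 0.0258 = 1.4845

1.48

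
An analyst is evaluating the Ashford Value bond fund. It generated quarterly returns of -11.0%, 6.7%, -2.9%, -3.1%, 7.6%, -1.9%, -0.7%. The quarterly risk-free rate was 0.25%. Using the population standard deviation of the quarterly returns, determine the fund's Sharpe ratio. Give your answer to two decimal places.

μ = (-11 + 6.7 − 2.9 − 3.1 + 7.6 − 1.9 − 0.7) / 7 = -0.7571%
Population std dev = √[241.7571 / 7] = 5.8768%
Sharpe = (μ − rf) / σ = (-0.7571 − 0.25) / 5.8768 = -1.0071 / 5.8768 = -0.1714

-0.17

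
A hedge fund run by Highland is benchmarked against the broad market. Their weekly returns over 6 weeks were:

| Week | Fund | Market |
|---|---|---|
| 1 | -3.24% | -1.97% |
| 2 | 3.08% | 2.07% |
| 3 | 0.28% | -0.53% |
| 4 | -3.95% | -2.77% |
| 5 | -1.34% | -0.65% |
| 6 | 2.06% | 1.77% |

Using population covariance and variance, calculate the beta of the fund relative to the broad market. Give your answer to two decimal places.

r̄p = -0.5183%,  r̄m = -0.3467%
Cov = Σ(rp − r̄p)(rm − r̄m) / 6 = 4.4984
Var(rm) = Σ(rm − r̄m)² / 6 = 3.1590
β = Cov / Var = 4.4984 / 3.1590 = 1.4240

1.42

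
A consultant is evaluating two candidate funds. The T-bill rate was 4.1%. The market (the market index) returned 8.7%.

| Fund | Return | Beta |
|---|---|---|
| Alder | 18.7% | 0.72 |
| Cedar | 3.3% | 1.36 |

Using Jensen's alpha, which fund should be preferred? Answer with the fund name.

Alder

Alder: α = 18.7% − [4.1% + 0.72 × (8.7% − 4.1%)] = 11.288
Cedar: α = 3.3% − [4.1% + 1.36 × (8.7% − 4.1%)] = -7.056
Highest: Alder (11.288).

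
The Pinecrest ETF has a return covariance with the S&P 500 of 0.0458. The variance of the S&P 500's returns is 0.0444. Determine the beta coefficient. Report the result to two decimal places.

β = Cov(Rp, Rm) / Var(Rm) = 0.0458 / 0.0444 = 1.0315

1.03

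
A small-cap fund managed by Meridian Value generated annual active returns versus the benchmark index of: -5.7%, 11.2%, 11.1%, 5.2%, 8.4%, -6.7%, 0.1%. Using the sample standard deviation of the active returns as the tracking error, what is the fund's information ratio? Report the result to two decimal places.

Mean return μ = 23.60 / 7 = 3.3714%
Sample std dev = √[344.0743 / 6] = 7.5727%
IR = μ / tracking error = 3.3714 / 7.5727 = 0.4452

0.45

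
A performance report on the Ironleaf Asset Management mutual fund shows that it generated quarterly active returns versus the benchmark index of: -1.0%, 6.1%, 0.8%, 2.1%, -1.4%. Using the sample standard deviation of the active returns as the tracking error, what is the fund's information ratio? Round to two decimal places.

0.44

r̄ = (-1 + 6.1 + 0.8 + 2.1 − 1.4) / 5 = 1.3200%
Σ(r − r̄)² = 36.5080; sample σ = √(36.5080/4) = 3.0211%
IR = r̄ / tracking error = 1.3200 / 3.0211 = 0.4369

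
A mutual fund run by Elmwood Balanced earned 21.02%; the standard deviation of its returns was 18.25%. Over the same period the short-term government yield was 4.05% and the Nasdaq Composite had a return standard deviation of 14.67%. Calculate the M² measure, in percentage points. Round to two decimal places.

Sharpe = (Rp − Rf) / σp = (21.02% − 4.05%) / 18.25% = 0.9299
M² = Rf + Sharpe × σm = 4.05% + 0.9299 × 14.67% = 17.6916%

17.69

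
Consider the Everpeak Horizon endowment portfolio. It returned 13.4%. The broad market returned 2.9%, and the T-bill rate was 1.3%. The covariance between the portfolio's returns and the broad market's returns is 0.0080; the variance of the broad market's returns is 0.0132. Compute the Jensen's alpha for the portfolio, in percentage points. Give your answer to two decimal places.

11.13

β = Cov / Var = 0.0080 / 0.0132 = 0.6061
E[R] = Rf + β(Rm − Rf) = 1.3% + 0.6061 × (2.9% − 1.3%) = 2.2698%
α = Rp − E[R] = 13.4% − 2.2698% = 11.1302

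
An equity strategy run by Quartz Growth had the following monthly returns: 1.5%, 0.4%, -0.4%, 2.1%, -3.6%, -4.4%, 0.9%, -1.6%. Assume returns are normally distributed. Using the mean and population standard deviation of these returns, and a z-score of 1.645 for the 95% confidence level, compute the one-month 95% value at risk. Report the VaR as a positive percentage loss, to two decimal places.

4.29

Mean return r̄ = -5.10 / 8 = -0.6375%
Population σ = √[Σ(r − r̄)² / 8] = √[39.4188 / 8] = √4.9274 = 2.2198%
VaR = −(r̄ − z·σ) = −(-0.6375 − 1.645 × 2.2198) = −(-4.2891) = 4.2891%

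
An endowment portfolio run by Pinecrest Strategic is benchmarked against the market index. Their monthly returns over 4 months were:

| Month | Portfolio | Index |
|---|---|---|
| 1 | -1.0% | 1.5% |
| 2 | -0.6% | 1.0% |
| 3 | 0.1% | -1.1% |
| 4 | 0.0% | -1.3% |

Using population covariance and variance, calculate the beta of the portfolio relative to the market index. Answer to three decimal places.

-0.353

r̄p = -0.3750%,  r̄m = 0.0250%
Cov = Σ(rp − r̄p)(rm − r̄m) / 4 = -0.5431
Var(rm) = Σ(rm − r̄m)² / 4 = 1.5369
β = Cov / Var = -0.5431 / 1.5369 = -0.3534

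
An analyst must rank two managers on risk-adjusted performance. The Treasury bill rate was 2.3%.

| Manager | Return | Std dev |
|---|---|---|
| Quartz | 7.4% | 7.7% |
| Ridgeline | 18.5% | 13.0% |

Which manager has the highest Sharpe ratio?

Ridgeline

Quartz: Sharpe ratio = (7.4% − 2.3%) / 7.7% = 0.662
Ridgeline: Sharpe ratio = (18.5% − 2.3%) / 13.0% = 1.246
Highest: Ridgeline (1.246).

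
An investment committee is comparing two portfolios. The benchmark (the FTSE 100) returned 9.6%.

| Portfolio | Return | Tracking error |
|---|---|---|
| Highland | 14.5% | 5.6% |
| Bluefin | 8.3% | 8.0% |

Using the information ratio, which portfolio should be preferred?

Highland

Highland: IR = (14.5% − 9.6%) / 5.6% = 0.875
Bluefin: IR = (8.3% − 9.6%) / 8.0% = -0.163
Highest: Highland (0.875).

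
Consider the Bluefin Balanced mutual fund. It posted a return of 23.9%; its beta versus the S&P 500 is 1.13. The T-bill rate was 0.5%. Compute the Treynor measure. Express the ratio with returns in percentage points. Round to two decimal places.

20.71

Treynor = (Rp − Rf) / β = (23.9% − 0.5%) / 1.13 = 23.40 / 1.13 = 20.7080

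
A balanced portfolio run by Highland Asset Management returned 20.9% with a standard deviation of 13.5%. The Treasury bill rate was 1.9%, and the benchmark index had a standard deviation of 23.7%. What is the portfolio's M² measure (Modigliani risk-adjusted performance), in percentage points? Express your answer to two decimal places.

35.26

Sharpe = (Rp − Rf) / σp = (20.9% − 1.9%) / 13.5% = 1.4074
M² = Rf + Sharpe × σm = 1.9% + 1.4074 × 23.7% = 35.2554%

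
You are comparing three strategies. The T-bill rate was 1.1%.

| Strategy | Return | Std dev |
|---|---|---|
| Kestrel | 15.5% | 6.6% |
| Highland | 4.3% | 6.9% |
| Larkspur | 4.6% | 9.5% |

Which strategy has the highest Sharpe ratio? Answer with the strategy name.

Kestrel: Sharpe ratio = (15.5% − 1.1%) / 6.6% = 2.182
Highland: Sharpe ratio = (4.3% − 1.1%) / 6.9% = 0.464
Larkspur: Sharpe ratio = (4.6% − 1.1%) / 9.5% = 0.368
Highest: Kestrel (2.182).

Kestrel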